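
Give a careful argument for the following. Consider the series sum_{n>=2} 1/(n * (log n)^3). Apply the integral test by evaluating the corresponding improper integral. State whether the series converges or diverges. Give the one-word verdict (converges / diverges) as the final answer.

Let f(x) = 1/(x*log(x)^3). Then f is positive, continuous, and decreasing on [2, infinity), so the integral test applies.
Compute the improper integral int_{2}^infinity f(x) dx:
  antiderivative F(x) = -1/(2*log(x)^2).
  F(x) -> 0 as x -> infinity.  int = 0 - F(2) = 1/(2*log(2)^2) < infinity. By the integral test, the series converges.

converges


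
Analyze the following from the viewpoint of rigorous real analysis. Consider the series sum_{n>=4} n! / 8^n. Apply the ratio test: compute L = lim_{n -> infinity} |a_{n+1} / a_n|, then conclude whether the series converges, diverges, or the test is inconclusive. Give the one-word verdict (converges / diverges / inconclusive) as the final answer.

Let a_n denote the general term. Form the ratio a_{n+1}/a_n and simplify:
a_{n+1}/a_n = n/8 + 1/8
Take the limit as n -> infinity: L = infinity.
Since L = infinity > 1 (or L = infinity), the ratio test implies the series diverges.

diverges


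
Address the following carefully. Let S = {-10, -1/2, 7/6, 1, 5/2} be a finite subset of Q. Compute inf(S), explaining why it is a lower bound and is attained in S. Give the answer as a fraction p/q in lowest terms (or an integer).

S is finite, so inf(S) = min(S).
Sorted increasing:
-10, -1/2, 1, 7/6, 5/2
The extremum is -10.
For every x in S, x >= -10. And -10 is in S, so it is attained.
Therefore inf(S) = -10.

-10


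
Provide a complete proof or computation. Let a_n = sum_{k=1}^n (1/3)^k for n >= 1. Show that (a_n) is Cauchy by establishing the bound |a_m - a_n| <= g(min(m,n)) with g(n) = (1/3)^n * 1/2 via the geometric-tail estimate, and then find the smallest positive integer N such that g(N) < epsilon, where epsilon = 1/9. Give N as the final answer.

For m > n >= 1: |a_m - a_n| = sum_{k=n+1}^m (1/3)^k < sum_{k=n+1}^infinity (1/3)^k = (1/3)^(n+1) / (1 - 1/3) = (1/3)^n * (1/3) * (3/2) = (1/3)^n * 1/2.
So g(n) = (1/3)^n / 2. Since g(n) -> 0, (a_n) is Cauchy.
Now solve g(N) < 1/9: (1/3)^N / 2 < 1/9 <=> 3^N > 1 / (2 * 1/9) = 9/2.
Check powers of 3: 3^1 = 3 <= 9/2, 3^2 = 9 > 9/2.
So the smallest such N is 2. Check: g(2) = 1/(2 * 9) = 1/18 < 1/9.

2


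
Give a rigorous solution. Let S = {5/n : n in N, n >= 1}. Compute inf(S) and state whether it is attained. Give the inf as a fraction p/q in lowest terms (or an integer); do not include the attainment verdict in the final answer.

Analysis:
- Values: 5, 5/2, 5/3, 5/4, ... strictly decreasing.
- The maximum is 5 (n=1); sup = 5 (attained).
- The set is bounded below by 0; 5/n -> 0 so 0 is the greatest lower bound.
- 0 is not in the set, so inf = 0 is not attained.
Conclusion: inf(S) = 0, not attained in S.

0


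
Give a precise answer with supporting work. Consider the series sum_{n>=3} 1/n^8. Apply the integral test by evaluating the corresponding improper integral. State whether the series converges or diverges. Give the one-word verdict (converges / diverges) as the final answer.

Let f(x) = x^(-8). Then f is positive, continuous, and decreasing on [3, infinity), so the integral test applies.
Compute the improper integral int_{3}^infinity f(x) dx:
  antiderivative F(x) = -1/(7*x^7).
  As x -> infinity, F(x) -> 0 (since p = 8 > 1).
  So int = F(infinity) - F(3) = 0 - (-1/15309) = 1/15309.
  Finite, so by the integral test, the series converges.

converges


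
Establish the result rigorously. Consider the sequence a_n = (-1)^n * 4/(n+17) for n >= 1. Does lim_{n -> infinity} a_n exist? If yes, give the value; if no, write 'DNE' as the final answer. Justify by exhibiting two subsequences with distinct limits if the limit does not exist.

Examine the behaviour of a_n along subsequences.
Even-n subsequence a_{2k} = 4/(2k+17) -> 0. Odd-n subsequence a_{2k+1} = -4/(2k+18) -> 0. Both tend to 0, which suggests the limit is 0; verify directly.
|a_n - 0| = 4/(n+17) < 4/n for every n >= 1.
Given epsilon > 0, choose a positive integer N > 4/epsilon. Then for all n >= N, |a_n| < 4/n <= 4/N < epsilon.
So by the definition of the limit, lim a_n exists and equals 0.

0


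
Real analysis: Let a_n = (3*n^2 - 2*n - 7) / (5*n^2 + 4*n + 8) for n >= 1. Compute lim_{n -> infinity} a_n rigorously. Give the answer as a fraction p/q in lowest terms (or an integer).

Divide numerator and denominator by n^2, the highest power:
numerator / n^2 = 3 - 2/n - 7/n^2
denominator / n^2 = 5 + 4/n + 8/n^2
As n -> infinity, all terms of the form c/n^k (k >= 1) tend to 0.
So numerator / n^2 -> 3 and denominator / n^2 -> 5.
Therefore lim a_n = 3/5.

3/5


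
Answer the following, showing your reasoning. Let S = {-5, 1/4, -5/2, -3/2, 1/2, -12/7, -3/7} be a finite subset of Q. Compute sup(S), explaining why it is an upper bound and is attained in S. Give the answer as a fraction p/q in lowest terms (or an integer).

S is finite, so sup(S) = max(S).
Sorted decreasing:
1/2, 1/4, -3/7, -3/2, -12/7, -5/2, -5
The extremum is 1/2.
For every x in S, x <= 1/2. And 1/2 is in S, so it is attained.
Therefore sup(S) = 1/2.

1/2


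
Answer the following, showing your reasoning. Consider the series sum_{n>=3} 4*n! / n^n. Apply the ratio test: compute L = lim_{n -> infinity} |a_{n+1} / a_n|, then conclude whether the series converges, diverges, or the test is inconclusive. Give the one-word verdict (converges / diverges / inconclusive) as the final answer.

Let a_n denote the general term. Form the ratio a_{n+1}/a_n and simplify:
a_{n+1}/a_n = (n/(n + 1))^n
Take the limit as n -> infinity: L = exp(-1).
Since L = exp(-1) < 1, the ratio test implies the series converges.

converges


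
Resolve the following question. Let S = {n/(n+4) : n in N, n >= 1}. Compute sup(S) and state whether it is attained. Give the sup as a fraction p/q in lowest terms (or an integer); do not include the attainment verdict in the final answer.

Analysis:
- Values: 1/5, 1/3, 3/7, 1/2, ... strictly increasing.
- Minimum is 1/5 (n=1); inf = 1/5 (attained).
- n/(n+4) = 1 - 4/(n+4) -> 1 from below as n -> infinity, and never equals 1.
- So sup = 1 (not attained).
Conclusion: sup(S) = 1, not attained in S.

1


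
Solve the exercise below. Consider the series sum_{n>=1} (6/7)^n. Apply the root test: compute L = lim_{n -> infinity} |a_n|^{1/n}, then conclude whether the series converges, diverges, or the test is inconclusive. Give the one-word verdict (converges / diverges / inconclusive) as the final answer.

Let a_n denote the general term. Form |a_n|^(1/n) and simplify:
|a_n|^(1/n) = 6/7
Take the limit as n -> infinity: L = 6/7.
Since L = 6/7 < 1, the root test implies convergence.

converges


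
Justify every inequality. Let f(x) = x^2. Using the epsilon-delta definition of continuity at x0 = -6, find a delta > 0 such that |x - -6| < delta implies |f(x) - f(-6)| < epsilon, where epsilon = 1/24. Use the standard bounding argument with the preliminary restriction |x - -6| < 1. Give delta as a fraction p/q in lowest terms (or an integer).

Factor: |x^2 - (-6)^2| = |x - -6| * |x + -6|.
Impose |x - -6| < 1 first. Then |x + -6| = |(x - -6) + 2*(-6)| <= |x - -6| + 2*|-6| < 1 + 12 = 13.
So |x^2 - (-6)^2| < delta * 13.
We need delta * 13 <= 1/24, i.e. delta <= 1/24/13 = 1/312.
Since 1/312 < 1, this is tighter than 1; take delta = 1/312.
So delta = 1/312 works.

1/312


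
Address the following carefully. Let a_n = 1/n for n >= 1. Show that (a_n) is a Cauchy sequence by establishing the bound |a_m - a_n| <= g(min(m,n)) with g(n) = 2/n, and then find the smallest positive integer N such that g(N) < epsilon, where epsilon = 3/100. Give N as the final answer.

For any m, n >= 1, by the triangle inequality:
|a_m - a_n| = |1/m - 1/n| <= 1/m + 1/n <= 2/min(m,n).
So g(n) = 2/n bounds the Cauchy difference. Since g(n) -> 0, (a_n) is Cauchy.
Now solve g(N) < 3/100: 2/N < 3/100 <=> N > 2 / (3/100) = 200/3.
The smallest integer strictly greater than 200/3 is N = 67.
Check: g(67) = 2/67 = 2/67 < 3/100; g(66) = 1/33 >= 3/100. So N = 67.

67


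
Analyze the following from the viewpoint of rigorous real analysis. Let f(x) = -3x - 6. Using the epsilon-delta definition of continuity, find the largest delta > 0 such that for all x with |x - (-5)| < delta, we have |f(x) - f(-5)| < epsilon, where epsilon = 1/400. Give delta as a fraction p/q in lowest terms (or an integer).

We compute f(-5) = -3*(-5) - 6 = 9.
|f(x) - f(-5)| = |-3x - 6 - (9)| = |-3(x - (-5))| = 3|x - (-5)|.
We need 3|x - (-5)| < 1/400, i.e. |x - (-5)| < 1/400 / 3 = 1/1200.
So any delta <= 1/1200 works. Conversely, if delta > 1/1200, then x = -5 + 1/1200 satisfies |x - (-5)| = 1/1200 < delta but |f(x) - f(-5)| = 3 * 1/1200 = 1/400, which is not < 1/400; so no larger delta works.
Hence the largest such delta is 1/1200.

1/1200


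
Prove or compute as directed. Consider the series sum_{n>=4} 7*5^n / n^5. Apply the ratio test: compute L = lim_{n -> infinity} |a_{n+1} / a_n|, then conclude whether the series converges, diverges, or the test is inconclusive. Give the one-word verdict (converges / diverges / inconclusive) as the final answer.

Let a_n denote the general term. Form the ratio a_{n+1}/a_n and simplify:
a_{n+1}/a_n = 5*n^5/(n + 1)^5
Take the limit as n -> infinity: L = 5.
Since L = 5 > 1 (or L = infinity), the ratio test implies the series diverges.

diverges


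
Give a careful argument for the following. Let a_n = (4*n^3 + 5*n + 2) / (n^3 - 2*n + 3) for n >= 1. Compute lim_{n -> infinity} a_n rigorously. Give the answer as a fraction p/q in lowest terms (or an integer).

Divide numerator and denominator by n^3, the highest power:
numerator / n^3 = 4 + 5/n^2 + 2/n^3
denominator / n^3 = 1 - 2/n^2 + 3/n^3
As n -> infinity, all terms of the form c/n^k (k >= 1) tend to 0.
So numerator / n^3 -> 4 and denominator / n^3 -> 1.
Therefore lim a_n = 4.

4


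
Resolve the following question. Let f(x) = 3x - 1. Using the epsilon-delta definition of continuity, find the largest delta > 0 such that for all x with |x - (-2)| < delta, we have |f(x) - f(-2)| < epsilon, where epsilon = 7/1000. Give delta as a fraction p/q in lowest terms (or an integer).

We compute f(-2) = 3*(-2) - 1 = -7.
|f(x) - f(-2)| = |3x - 1 - (-7)| = |3(x - (-2))| = 3|x - (-2)|.
We need 3|x - (-2)| < 7/1000, i.e. |x - (-2)| < 7/1000 / 3 = 7/3000.
So any delta <= 7/3000 works. Conversely, if delta > 7/3000, then x = -2 + 7/3000 satisfies |x - (-2)| = 7/3000 < delta but |f(x) - f(-2)| = 3 * 7/3000 = 7/1000, which is not < 7/1000; so no larger delta works.
Hence the largest such delta is 7/3000.

7/3000


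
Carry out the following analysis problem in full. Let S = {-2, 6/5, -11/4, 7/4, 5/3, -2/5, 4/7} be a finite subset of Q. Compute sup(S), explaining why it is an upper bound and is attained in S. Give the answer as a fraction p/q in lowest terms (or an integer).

S is finite, so sup(S) = max(S).
Sorted decreasing:
7/4, 5/3, 6/5, 4/7, -2/5, -2, -11/4
The extremum is 7/4.
For every x in S, x <= 7/4. And 7/4 is in S, so it is attained.
Therefore sup(S) = 7/4.

7/4


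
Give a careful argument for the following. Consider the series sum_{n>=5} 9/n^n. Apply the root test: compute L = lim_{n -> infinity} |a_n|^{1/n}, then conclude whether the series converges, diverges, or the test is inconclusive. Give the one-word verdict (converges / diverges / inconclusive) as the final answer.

Let a_n denote the general term. Form |a_n|^(1/n) and simplify:
|a_n|^(1/n) = 3^(2/n)/n
Take the limit as n -> infinity: L = 0.
Since L = 0 < 1, the root test implies convergence.

converges


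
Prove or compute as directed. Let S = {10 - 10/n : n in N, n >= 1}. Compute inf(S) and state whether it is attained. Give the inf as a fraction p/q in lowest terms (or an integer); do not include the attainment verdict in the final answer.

Analysis:
- Values: 0, 5, 20/3, 15/2, ... strictly increasing.
- Minimum is 0 (n=1); inf = 0 (attained).
- 10 - 10/n -> 10 from below; sup = 10, not attained.
Conclusion: inf(S) = 0, attained in S.

0


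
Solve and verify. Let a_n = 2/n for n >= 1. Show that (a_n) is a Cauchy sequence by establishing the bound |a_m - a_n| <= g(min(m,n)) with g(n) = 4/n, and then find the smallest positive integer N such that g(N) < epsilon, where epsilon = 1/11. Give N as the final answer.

For any m, n >= 1, by the triangle inequality:
|a_m - a_n| = |2/m - 2/n| <= 2*1/m + 2*1/n <= 4/min(m,n).
So g(n) = 4/n bounds the Cauchy difference. Since g(n) -> 0, (a_n) is Cauchy.
Now solve g(N) < 1/11: 4/N < 1/11 <=> N > 4 / (1/11) = 44.
The smallest integer strictly greater than 44 is N = 45.
Check: g(45) = 4/45 = 4/45 < 1/11; g(44) = 1/11 >= 1/11. So N = 45.

45


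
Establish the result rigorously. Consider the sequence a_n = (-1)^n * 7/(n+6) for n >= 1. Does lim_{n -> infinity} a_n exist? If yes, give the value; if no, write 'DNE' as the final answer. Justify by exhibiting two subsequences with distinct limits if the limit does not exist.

Examine the behaviour of a_n along subsequences.
Even-n subsequence a_{2k} = 7/(2k+6) -> 0. Odd-n subsequence a_{2k+1} = -7/(2k+7) -> 0. Both tend to 0, which suggests the limit is 0; verify directly.
|a_n - 0| = 7/(n+6) < 7/n for every n >= 1.
Given epsilon > 0, choose a positive integer N > 7/epsilon. Then for all n >= N, |a_n| < 7/n <= 7/N < epsilon.
So by the definition of the limit, lim a_n exists and equals 0.

0


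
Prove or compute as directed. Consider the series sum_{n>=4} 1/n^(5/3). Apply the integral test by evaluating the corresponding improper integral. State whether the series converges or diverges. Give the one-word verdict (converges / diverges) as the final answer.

Let f(x) = x^(-5/3). Then f is positive, continuous, and decreasing on [4, infinity), so the integral test applies.
Compute the improper integral int_{4}^infinity f(x) dx:
  antiderivative F(x) = -3/(2*x^(2/3)).
  As x -> infinity, F(x) -> 0 (since p = 5/3 > 1).
  So int = F(infinity) - F(4) = 0 - (-3*2^(2/3)/8) = 3*2^(2/3)/8.
  Finite, so by the integral test, the series converges.

converges


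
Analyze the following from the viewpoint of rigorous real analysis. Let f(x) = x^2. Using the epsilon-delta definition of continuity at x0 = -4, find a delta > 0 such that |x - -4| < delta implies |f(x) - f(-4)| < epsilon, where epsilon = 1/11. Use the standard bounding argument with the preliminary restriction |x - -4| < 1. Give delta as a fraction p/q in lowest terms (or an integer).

Factor: |x^2 - (-4)^2| = |x - -4| * |x + -4|.
Impose |x - -4| < 1 first. Then |x + -4| = |(x - -4) + 2*(-4)| <= |x - -4| + 2*|-4| < 1 + 8 = 9.
So |x^2 - (-4)^2| < delta * 9.
We need delta * 9 <= 1/11, i.e. delta <= 1/11/9 = 1/99.
Since 1/99 < 1, this is tighter than 1; take delta = 1/99.
So delta = 1/99 works.

1/99


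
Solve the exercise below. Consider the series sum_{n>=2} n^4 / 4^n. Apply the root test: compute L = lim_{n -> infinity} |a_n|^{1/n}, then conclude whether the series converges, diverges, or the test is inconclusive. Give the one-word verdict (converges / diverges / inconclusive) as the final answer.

Let a_n denote the general term. Form |a_n|^(1/n) and simplify:
|a_n|^(1/n) = n^(4/n)/4
Take the limit as n -> infinity: L = 1/4.
Since L = 1/4 < 1, the root test implies convergence.

converges


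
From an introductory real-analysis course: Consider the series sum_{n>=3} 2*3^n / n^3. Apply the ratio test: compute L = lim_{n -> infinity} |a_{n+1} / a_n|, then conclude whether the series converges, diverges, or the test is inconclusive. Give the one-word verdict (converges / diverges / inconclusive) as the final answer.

Let a_n denote the general term. Form the ratio a_{n+1}/a_n and simplify:
a_{n+1}/a_n = 3*n^3/(n + 1)^3
Take the limit as n -> infinity: L = 3.
Since L = 3 > 1 (or L = infinity), the ratio test implies the series diverges.

diverges


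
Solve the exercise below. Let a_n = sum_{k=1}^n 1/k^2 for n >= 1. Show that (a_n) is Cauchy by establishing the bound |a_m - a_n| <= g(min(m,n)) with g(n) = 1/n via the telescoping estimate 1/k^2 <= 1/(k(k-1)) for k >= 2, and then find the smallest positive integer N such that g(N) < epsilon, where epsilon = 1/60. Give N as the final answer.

For m > n >= 1: |a_m - a_n| = sum_{k=n+1}^m 1/k^2.
Use 1/k^2 <= 1/(k(k-1)) = 1/(k-1) - 1/k for k >= 2:
sum_{k=n+1}^m 1/k^2 <= sum_{k=n+1}^m (1/(k-1) - 1/k) = 1/n - 1/m <= 1/n.
By symmetry the same bound holds with n,m swapped, so |a_m - a_n| <= 1/min(m,n) = g(min(m,n)). Since g(n) -> 0, (a_n) is Cauchy.
Now solve g(N) < 1/60: 1/N < 1/60 <=> N > 1/(1/60) = 60.
The smallest integer strictly greater than 60 is N = 61.
Check: g(61) = 1/61 < 1/60; g(60) = 1/60 >= 1/60. So N = 61.

61


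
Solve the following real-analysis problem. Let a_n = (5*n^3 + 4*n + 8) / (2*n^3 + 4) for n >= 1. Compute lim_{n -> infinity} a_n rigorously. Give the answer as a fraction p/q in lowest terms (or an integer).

Divide numerator and denominator by n^3, the highest power:
numerator / n^3 = 5 + 4/n^2 + 8/n^3
denominator / n^3 = 2 + 4/n^3
As n -> infinity, all terms of the form c/n^k (k >= 1) tend to 0.
So numerator / n^3 -> 5 and denominator / n^3 -> 2.
Therefore lim a_n = 5/2.

5/2


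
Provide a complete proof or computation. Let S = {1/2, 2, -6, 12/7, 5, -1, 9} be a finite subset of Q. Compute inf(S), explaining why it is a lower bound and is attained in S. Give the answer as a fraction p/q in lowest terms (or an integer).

S is finite, so inf(S) = min(S).
Sorted increasing:
-6, -1, 1/2, 12/7, 2, 5, 9
The extremum is -6.
For every x in S, x >= -6. And -6 is in S, so it is attained.
Therefore inf(S) = -6.

-6


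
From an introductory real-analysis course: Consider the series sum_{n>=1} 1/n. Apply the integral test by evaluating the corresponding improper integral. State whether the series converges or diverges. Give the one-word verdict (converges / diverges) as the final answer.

Let f(x) = 1/x. Then f is positive, continuous, and decreasing on [1, infinity), so the integral test applies.
Compute the improper integral int_{1}^infinity f(x) dx:
  antiderivative F(x) = log(x).
  As x -> infinity, log(x) -> infinity.
  So int = infinity - log(1) = infinity. By the integral test, the series diverges.

diverges


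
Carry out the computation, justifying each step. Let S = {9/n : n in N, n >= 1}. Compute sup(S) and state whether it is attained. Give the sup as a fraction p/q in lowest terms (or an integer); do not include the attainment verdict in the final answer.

Analysis:
- Values: 9, 9/2, 3, 9/4, ... strictly decreasing.
- The maximum is 9 (n=1); sup = 9 (attained).
- The set is bounded below by 0; 9/n -> 0 so 0 is the greatest lower bound.
- 0 is not in the set, so inf = 0 is not attained.
Conclusion: sup(S) = 9, attained in S.

9


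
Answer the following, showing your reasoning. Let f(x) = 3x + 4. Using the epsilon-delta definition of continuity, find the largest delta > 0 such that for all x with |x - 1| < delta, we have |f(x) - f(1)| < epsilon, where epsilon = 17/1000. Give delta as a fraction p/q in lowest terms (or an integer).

We compute f(1) = 3*(1) + 4 = 7.
|f(x) - f(1)| = |3x + 4 - (7)| = |3(x - 1)| = 3|x - 1|.
We need 3|x - 1| < 17/1000, i.e. |x - 1| < 17/1000 / 3 = 17/3000.
So any delta <= 17/3000 works. Conversely, if delta > 17/3000, then x = 1 + 17/3000 satisfies |x - 1| = 17/3000 < delta but |f(x) - f(1)| = 3 * 17/3000 = 17/1000, which is not < 17/1000; so no larger delta works.
Hence the largest such delta is 17/3000.

17/3000


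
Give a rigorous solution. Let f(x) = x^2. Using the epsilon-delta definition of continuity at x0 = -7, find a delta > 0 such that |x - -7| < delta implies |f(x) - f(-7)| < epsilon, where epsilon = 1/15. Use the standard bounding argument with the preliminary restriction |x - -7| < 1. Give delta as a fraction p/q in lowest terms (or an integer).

Factor: |x^2 - (-7)^2| = |x - -7| * |x + -7|.
Impose |x - -7| < 1 first. Then |x + -7| = |(x - -7) + 2*(-7)| <= |x - -7| + 2*|-7| < 1 + 14 = 15.
So |x^2 - (-7)^2| < delta * 15.
We need delta * 15 <= 1/15, i.e. delta <= 1/15/15 = 1/225.
Since 1/225 < 1, this is tighter than 1; take delta = 1/225.
So delta = 1/225 works.

1/225


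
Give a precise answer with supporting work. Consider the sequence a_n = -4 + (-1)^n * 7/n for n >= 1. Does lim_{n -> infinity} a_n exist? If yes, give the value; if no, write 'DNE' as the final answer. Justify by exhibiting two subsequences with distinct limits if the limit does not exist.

Examine the behaviour of a_n along subsequences.
Even-n subsequence a_{2k} = -4 + 7/(2k) -> -4. Odd-n subsequence a_{2k+1} = -4 - 7/(2k+1) -> -4. Both tend to -4, which suggests the limit is -4; verify directly.
|a_n - (-4)| = |(-1)^n * 7/n| = 7/n for every n >= 1.
Given epsilon > 0, choose a positive integer N > 7/epsilon. Then for all n >= N, |a_n - (-4)| = 7/n <= 7/N < epsilon.
So by the definition of the limit, lim a_n exists and equals -4.

-4


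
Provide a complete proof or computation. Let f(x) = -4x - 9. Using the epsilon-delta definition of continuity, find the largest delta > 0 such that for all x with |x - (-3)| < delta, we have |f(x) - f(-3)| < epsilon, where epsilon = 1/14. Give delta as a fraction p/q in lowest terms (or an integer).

We compute f(-3) = -4*(-3) - 9 = 3.
|f(x) - f(-3)| = |-4x - 9 - (3)| = |-4(x - (-3))| = 4|x - (-3)|.
We need 4|x - (-3)| < 1/14, i.e. |x - (-3)| < 1/14 / 4 = 1/56.
So any delta <= 1/56 works. Conversely, if delta > 1/56, then x = -3 + 1/56 satisfies |x - (-3)| = 1/56 < delta but |f(x) - f(-3)| = 4 * 1/56 = 1/14, which is not < 1/14; so no larger delta works.
Hence the largest such delta is 1/56.

1/56


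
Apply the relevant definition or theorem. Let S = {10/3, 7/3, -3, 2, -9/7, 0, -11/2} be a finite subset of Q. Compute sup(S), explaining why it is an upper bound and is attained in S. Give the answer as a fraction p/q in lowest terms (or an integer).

S is finite, so sup(S) = max(S).
Sorted decreasing:
10/3, 7/3, 2, 0, -9/7, -3, -11/2
The extremum is 10/3.
For every x in S, x <= 10/3. And 10/3 is in S, so it is attained.
Therefore sup(S) = 10/3.

10/3


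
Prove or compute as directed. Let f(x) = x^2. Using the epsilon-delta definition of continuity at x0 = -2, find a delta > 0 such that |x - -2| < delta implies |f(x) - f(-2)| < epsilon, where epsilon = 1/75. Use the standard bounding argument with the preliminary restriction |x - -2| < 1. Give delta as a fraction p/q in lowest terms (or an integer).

Factor: |x^2 - (-2)^2| = |x - -2| * |x + -2|.
Impose |x - -2| < 1 first. Then |x + -2| = |(x - -2) + 2*(-2)| <= |x - -2| + 2*|-2| < 1 + 4 = 5.
So |x^2 - (-2)^2| < delta * 5.
We need delta * 5 <= 1/75, i.e. delta <= 1/75/5 = 1/375.
Since 1/375 < 1, this is tighter than 1; take delta = 1/375.
So delta = 1/375 works.

1/375


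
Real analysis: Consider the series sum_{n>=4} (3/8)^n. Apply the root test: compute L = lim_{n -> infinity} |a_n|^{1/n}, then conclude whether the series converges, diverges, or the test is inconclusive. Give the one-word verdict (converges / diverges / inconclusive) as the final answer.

Let a_n denote the general term. Form |a_n|^(1/n) and simplify:
|a_n|^(1/n) = 3/8
Take the limit as n -> infinity: L = 3/8.
Since L = 3/8 < 1, the root test implies convergence.

converges


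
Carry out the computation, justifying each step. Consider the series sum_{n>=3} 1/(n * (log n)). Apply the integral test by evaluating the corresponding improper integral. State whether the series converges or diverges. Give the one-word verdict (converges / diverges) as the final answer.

Let f(x) = 1/(x*log(x)). Then f is positive, continuous, and decreasing on [3, infinity), so the integral test applies.
Compute the improper integral int_{3}^infinity f(x) dx:
  antiderivative F(x) = log(log(x)).
  F(x) = log(log(x)) -> infinity as x -> infinity. The integral diverges, so by the integral test, the series diverges.

diverges


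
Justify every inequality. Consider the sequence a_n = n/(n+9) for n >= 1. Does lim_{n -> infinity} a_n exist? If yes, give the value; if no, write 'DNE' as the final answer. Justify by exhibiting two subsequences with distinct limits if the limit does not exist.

Examine the behaviour of a_n along subsequences.
Even-n subsequence a_{2k} = (2k)/(2k+9) -> 1. Odd-n subsequence a_{2k+1} = (2k+1)/(2k+10) -> 1. Both tend to 1, which suggests the limit is 1; verify directly.
|a_n - 1| = |n - (n+9)| / (n+9) = 9/(n+9) < 9/n for every n >= 1.
Given epsilon > 0, choose a positive integer N > 9/epsilon. Then for all n >= N, |a_n - 1| < 9/n <= 9/N < epsilon.
So by the definition of the limit, lim a_n exists and equals 1.

1


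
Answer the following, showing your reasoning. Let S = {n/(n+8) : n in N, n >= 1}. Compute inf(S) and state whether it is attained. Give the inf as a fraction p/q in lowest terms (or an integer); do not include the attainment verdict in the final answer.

Analysis:
- Values: 1/9, 1/5, 3/11, 1/3, ... strictly increasing.
- Minimum is 1/9 (n=1); inf = 1/9 (attained).
- n/(n+8) = 1 - 8/(n+8) -> 1 from below as n -> infinity, and never equals 1.
- So sup = 1 (not attained).
Conclusion: inf(S) = 1/9, attained in S.

1/9


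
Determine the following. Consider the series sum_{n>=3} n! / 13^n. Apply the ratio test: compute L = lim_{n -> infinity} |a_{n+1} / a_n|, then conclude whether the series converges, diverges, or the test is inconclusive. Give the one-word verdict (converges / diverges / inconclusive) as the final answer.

Let a_n denote the general term. Form the ratio a_{n+1}/a_n and simplify:
a_{n+1}/a_n = n/13 + 1/13
Take the limit as n -> infinity: L = infinity.
Since L = infinity > 1 (or L = infinity), the ratio test implies the series diverges.

diverges


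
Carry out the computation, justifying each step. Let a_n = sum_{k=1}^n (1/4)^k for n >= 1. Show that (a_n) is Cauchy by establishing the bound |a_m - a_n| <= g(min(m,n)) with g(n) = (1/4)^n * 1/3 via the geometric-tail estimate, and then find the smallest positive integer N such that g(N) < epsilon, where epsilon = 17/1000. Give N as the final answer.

For m > n >= 1: |a_m - a_n| = sum_{k=n+1}^m (1/4)^k < sum_{k=n+1}^infinity (1/4)^k = (1/4)^(n+1) / (1 - 1/4) = (1/4)^n * (1/4) * (4/3) = (1/4)^n * 1/3.
So g(n) = (1/4)^n / 3. Since g(n) -> 0, (a_n) is Cauchy.
Now solve g(N) < 17/1000: (1/4)^N / 3 < 17/1000 <=> 4^N > 1 / (3 * 17/1000) = 1000/51.
Check powers of 4: 4^2 = 16 <= 1000/51, 4^3 = 64 > 1000/51.
So the smallest such N is 3. Check: g(3) = 1/(3 * 64) = 1/192 < 17/1000.

3


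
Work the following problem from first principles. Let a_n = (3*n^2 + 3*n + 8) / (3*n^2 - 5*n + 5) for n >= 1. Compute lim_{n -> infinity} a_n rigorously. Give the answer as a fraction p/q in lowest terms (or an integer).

Divide numerator and denominator by n^2, the highest power:
numerator / n^2 = 3 + 3/n + 8/n^2
denominator / n^2 = 3 - 5/n + 5/n^2
As n -> infinity, all terms of the form c/n^k (k >= 1) tend to 0.
So numerator / n^2 -> 3 and denominator / n^2 -> 3.
Therefore lim a_n = 1.

1


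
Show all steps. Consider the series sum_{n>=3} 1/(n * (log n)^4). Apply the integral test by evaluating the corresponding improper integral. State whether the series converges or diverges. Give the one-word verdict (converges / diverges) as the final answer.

Let f(x) = 1/(x*log(x)^4). Then f is positive, continuous, and decreasing on [3, infinity), so the integral test applies.
Compute the improper integral int_{3}^infinity f(x) dx:
  antiderivative F(x) = -1/(3*log(x)^3).
  F(x) -> 0 as x -> infinity.  int = 0 - F(3) = 1/(3*log(3)^3) < infinity. By the integral test, the series converges.

converges


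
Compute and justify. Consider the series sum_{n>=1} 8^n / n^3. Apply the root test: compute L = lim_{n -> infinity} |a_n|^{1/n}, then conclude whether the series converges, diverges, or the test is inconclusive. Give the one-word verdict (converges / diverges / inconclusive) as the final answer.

Let a_n denote the general term. Form |a_n|^(1/n) and simplify:
|a_n|^(1/n) = 8/n^(3/n)
Take the limit as n -> infinity: L = 8.
Since L = 8 > 1, the root test implies divergence.

diverges


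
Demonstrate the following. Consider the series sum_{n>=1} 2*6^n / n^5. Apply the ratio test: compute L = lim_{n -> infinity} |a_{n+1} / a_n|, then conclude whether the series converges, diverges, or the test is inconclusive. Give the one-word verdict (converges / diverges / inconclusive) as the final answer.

Let a_n denote the general term. Form the ratio a_{n+1}/a_n and simplify:
a_{n+1}/a_n = 6*n^5/(n + 1)^5
Take the limit as n -> infinity: L = 6.
Since L = 6 > 1 (or L = infinity), the ratio test implies the series diverges.

diverges


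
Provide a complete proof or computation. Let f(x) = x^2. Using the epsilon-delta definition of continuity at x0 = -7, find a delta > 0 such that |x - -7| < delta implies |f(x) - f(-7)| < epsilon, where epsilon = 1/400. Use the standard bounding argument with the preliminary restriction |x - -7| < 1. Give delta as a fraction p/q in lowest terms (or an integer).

Factor: |x^2 - (-7)^2| = |x - -7| * |x + -7|.
Impose |x - -7| < 1 first. Then |x + -7| = |(x - -7) + 2*(-7)| <= |x - -7| + 2*|-7| < 1 + 14 = 15.
So |x^2 - (-7)^2| < delta * 15.
We need delta * 15 <= 1/400, i.e. delta <= 1/400/15 = 1/6000.
Since 1/6000 < 1, this is tighter than 1; take delta = 1/6000.
So delta = 1/6000 works.

1/6000


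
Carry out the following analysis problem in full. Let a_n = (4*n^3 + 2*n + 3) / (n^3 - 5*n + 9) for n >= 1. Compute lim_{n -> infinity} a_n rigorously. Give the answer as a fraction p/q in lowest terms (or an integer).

Divide numerator and denominator by n^3, the highest power:
numerator / n^3 = 4 + 2/n^2 + 3/n^3
denominator / n^3 = 1 - 5/n^2 + 9/n^3
As n -> infinity, all terms of the form c/n^k (k >= 1) tend to 0.
So numerator / n^3 -> 4 and denominator / n^3 -> 1.
Therefore lim a_n = 4.

4


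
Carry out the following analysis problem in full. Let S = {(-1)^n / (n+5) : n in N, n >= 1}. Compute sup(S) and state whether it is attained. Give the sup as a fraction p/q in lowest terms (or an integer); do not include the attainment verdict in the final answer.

Analysis:
- Values: -1/6, 1/7, -1/8, 1/9, -1/10, ...
- Positive terms (even n): 1/(2+5), 1/(4+5), ... decreasing -> max = 1/7 (n=2).
- Negative terms (odd n): -1/(1+5), -1/(3+5), ... increasing -> min = -1/6 (n=1).
- So sup = 1/7 (attained at n=2); inf = -1/6 (attained at n=1).
Conclusion: sup(S) = 1/7, attained in S.

1/7


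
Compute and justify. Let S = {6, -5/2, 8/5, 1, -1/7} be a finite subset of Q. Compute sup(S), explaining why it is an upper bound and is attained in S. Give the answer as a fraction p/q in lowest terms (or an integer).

S is finite, so sup(S) = max(S).
Sorted decreasing:
6, 8/5, 1, -1/7, -5/2
The extremum is 6.
For every x in S, x <= 6. And 6 is in S, so it is attained.
Therefore sup(S) = 6.

6


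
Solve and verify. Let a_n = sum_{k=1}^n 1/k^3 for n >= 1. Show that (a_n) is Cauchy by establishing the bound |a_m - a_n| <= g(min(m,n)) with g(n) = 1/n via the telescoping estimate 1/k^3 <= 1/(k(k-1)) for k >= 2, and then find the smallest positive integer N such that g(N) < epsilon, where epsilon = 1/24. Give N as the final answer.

For m > n >= 1: |a_m - a_n| = sum_{k=n+1}^m 1/k^3.
Use 1/k^3 <= 1/(k(k-1)) = 1/(k-1) - 1/k for k >= 2 (which holds since k^3 >= k^2 >= k(k-1) for k >= 2):
sum_{k=n+1}^m 1/k^3 <= sum_{k=n+1}^m (1/(k-1) - 1/k) = 1/n - 1/m <= 1/n.
By symmetry the same bound holds with n,m swapped, so |a_m - a_n| <= 1/min(m,n) = g(min(m,n)). Since g(n) -> 0, (a_n) is Cauchy.
Now solve g(N) < 1/24: 1/N < 1/24 <=> N > 1/(1/24) = 24.
The smallest integer strictly greater than 24 is N = 25.
Check: g(25) = 1/25 < 1/24; g(24) = 1/24 >= 1/24. So N = 25.

25


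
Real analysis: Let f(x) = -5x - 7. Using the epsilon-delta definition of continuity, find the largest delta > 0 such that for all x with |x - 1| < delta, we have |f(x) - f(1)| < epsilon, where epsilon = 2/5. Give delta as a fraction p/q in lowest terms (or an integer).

We compute f(1) = -5*(1) - 7 = -12.
|f(x) - f(1)| = |-5x - 7 - (-12)| = |-5(x - 1)| = 5|x - 1|.
We need 5|x - 1| < 2/5, i.e. |x - 1| < 2/5 / 5 = 2/25.
So any delta <= 2/25 works. Conversely, if delta > 2/25, then x = 1 + 2/25 satisfies |x - 1| = 2/25 < delta but |f(x) - f(1)| = 5 * 2/25 = 2/5, which is not < 2/5; so no larger delta works.
Hence the largest such delta is 2/25.

2/25


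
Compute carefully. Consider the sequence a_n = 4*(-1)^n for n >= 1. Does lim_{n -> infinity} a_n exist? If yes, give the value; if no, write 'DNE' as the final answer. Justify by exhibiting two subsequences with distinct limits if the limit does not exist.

Examine the behaviour of a_n along subsequences.
Even-n subsequence a_{2k} = 4 -> 4. Odd-n subsequence a_{2k+1} = -4 -> -4.
Since these two subsequential limits are 4 and -4, distinct, the full sequence cannot converge (a convergent sequence has all subsequences tending to the same limit). So lim a_n does not exist.

DNE


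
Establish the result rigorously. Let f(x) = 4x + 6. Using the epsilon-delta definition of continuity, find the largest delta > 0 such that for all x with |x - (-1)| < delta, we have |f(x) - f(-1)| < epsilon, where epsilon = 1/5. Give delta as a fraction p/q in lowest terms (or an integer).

We compute f(-1) = 4*(-1) + 6 = 2.
|f(x) - f(-1)| = |4x + 6 - (2)| = |4(x - (-1))| = 4|x - (-1)|.
We need 4|x - (-1)| < 1/5, i.e. |x - (-1)| < 1/5 / 4 = 1/20.
So any delta <= 1/20 works. Conversely, if delta > 1/20, then x = -1 + 1/20 satisfies |x - (-1)| = 1/20 < delta but |f(x) - f(-1)| = 4 * 1/20 = 1/5, which is not < 1/5; so no larger delta works.
Hence the largest such delta is 1/20.

1/20


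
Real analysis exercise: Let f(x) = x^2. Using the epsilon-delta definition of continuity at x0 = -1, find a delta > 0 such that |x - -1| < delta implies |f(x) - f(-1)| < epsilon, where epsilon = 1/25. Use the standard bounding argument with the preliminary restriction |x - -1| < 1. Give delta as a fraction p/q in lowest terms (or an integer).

Factor: |x^2 - (-1)^2| = |x - -1| * |x + -1|.
Impose |x - -1| < 1 first. Then |x + -1| = |(x - -1) + 2*(-1)| <= |x - -1| + 2*|-1| < 1 + 2 = 3.
So |x^2 - (-1)^2| < delta * 3.
We need delta * 3 <= 1/25, i.e. delta <= 1/25/3 = 1/75.
Since 1/75 < 1, this is tighter than 1; take delta = 1/75.
So delta = 1/75 works.

1/75


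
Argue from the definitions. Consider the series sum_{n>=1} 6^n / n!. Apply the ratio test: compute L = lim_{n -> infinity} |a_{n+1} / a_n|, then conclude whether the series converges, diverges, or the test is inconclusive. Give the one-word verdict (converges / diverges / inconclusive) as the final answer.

Let a_n denote the general term. Form the ratio a_{n+1}/a_n and simplify:
a_{n+1}/a_n = 6/(n + 1)
Take the limit as n -> infinity: L = 0.
Since L = 0 < 1, the ratio test implies the series converges.

converges


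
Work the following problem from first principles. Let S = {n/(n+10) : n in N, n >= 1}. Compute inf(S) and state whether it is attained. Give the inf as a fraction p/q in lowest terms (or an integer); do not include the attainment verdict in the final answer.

Analysis:
- Values: 1/11, 1/6, 3/13, 2/7, ... strictly increasing.
- Minimum is 1/11 (n=1); inf = 1/11 (attained).
- n/(n+10) = 1 - 10/(n+10) -> 1 from below as n -> infinity, and never equals 1.
- So sup = 1 (not attained).
Conclusion: inf(S) = 1/11, attained in S.

1/11


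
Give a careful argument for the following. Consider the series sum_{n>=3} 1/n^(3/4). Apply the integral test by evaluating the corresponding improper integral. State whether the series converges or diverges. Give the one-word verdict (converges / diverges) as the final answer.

Let f(x) = x^(-3/4). Then f is positive, continuous, and decreasing on [3, infinity), so the integral test applies.
Compute the improper integral int_{3}^infinity f(x) dx:
  antiderivative F(x) = 4*x^(1/4).
  As x -> infinity, F(x) -> infinity (since p = 3/4 < 1).
  So the integral diverges. By the integral test, the series diverges.

diverges


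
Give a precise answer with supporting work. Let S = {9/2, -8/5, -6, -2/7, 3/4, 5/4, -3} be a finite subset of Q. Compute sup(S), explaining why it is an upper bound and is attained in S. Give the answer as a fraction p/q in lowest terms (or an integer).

S is finite, so sup(S) = max(S).
Sorted decreasing:
9/2, 5/4, 3/4, -2/7, -8/5, -3, -6
The extremum is 9/2.
For every x in S, x <= 9/2. And 9/2 is in S, so it is attained.
Therefore sup(S) = 9/2.

9/2


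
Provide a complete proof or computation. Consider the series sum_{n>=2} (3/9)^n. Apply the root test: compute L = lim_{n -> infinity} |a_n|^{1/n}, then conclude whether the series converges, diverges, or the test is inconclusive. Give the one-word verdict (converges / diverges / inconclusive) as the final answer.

Let a_n denote the general term. Form |a_n|^(1/n) and simplify:
|a_n|^(1/n) = 1/3
Take the limit as n -> infinity: L = 1/3.
Since L = 1/3 < 1, the root test implies convergence.

converges


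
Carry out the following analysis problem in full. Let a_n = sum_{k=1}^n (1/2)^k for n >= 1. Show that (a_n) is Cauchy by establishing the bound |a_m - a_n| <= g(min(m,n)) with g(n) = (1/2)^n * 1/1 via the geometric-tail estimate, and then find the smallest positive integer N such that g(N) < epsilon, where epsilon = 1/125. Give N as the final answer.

For m > n >= 1: |a_m - a_n| = sum_{k=n+1}^m (1/2)^k < sum_{k=n+1}^infinity (1/2)^k = (1/2)^(n+1) / (1 - 1/2) = (1/2)^n * (1/2) * (2/1) = (1/2)^n * 1/1.
So g(n) = (1/2)^n / 1. Since g(n) -> 0, (a_n) is Cauchy.
Now solve g(N) < 1/125: (1/2)^N / 1 < 1/125 <=> 2^N > 1 / (1 * 1/125) = 125.
Check powers of 2: 2^6 = 64 <= 125, 2^7 = 128 > 125.
So the smallest such N is 7. Check: g(7) = 1/(1 * 128) = 1/128 < 1/125.

7


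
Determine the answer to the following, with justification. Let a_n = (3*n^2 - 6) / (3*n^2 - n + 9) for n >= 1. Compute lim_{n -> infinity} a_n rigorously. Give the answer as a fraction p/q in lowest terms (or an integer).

Divide numerator and denominator by n^2, the highest power:
numerator / n^2 = 3 - 6/n^2
denominator / n^2 = 3 - 1/n + 9/n^2
As n -> infinity, all terms of the form c/n^k (k >= 1) tend to 0.
So numerator / n^2 -> 3 and denominator / n^2 -> 3.
Therefore lim a_n = 1.

1


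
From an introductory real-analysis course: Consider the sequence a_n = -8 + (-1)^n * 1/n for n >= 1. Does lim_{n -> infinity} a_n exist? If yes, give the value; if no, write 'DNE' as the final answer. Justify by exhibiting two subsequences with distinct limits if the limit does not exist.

Examine the behaviour of a_n along subsequences.
Even-n subsequence a_{2k} = -8 + 1/(2k) -> -8. Odd-n subsequence a_{2k+1} = -8 - 1/(2k+1) -> -8. Both tend to -8, which suggests the limit is -8; verify directly.
|a_n - (-8)| = |(-1)^n * 1/n| = 1/n for every n >= 1.
Given epsilon > 0, choose a positive integer N > 1/epsilon. Then for all n >= N, |a_n - (-8)| = 1/n <= 1/N < epsilon.
So by the definition of the limit, lim a_n exists and equals -8.

-8


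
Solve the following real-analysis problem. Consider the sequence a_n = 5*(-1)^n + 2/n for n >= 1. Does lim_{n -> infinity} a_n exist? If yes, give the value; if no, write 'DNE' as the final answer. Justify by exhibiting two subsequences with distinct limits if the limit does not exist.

Examine the behaviour of a_n along subsequences.
a_{2k} = 5 + 2/(2k) -> 5. a_{2k+1} = -5 + 2/(2k+1) -> -5.
Since these two subsequential limits are 5 and -5, distinct, the full sequence cannot converge (a convergent sequence has all subsequences tending to the same limit). So lim a_n does not exist.

DNE


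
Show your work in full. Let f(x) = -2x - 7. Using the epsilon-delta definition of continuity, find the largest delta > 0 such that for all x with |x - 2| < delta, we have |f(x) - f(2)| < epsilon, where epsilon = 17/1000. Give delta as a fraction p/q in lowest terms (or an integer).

We compute f(2) = -2*(2) - 7 = -11.
|f(x) - f(2)| = |-2x - 7 - (-11)| = |-2(x - 2)| = 2|x - 2|.
We need 2|x - 2| < 17/1000, i.e. |x - 2| < 17/1000 / 2 = 17/2000.
So any delta <= 17/2000 works. Conversely, if delta > 17/2000, then x = 2 + 17/2000 satisfies |x - 2| = 17/2000 < delta but |f(x) - f(2)| = 2 * 17/2000 = 17/1000, which is not < 17/1000; so no larger delta works.
Hence the largest such delta is 17/2000.

17/2000
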